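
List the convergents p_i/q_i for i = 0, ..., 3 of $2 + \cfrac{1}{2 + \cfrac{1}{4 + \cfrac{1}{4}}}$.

2/1, 5/2, 22/9, 93/38

Using the convergent recurrence p_i = a_i*p_{i-1} + p_{i-2}, q_i = a_i*q_{i-1} + q_{i-2} with p_{-2}=0, p_{-1}=1, q_{-2}=1, q_{-1}=0:
  i=0: a_0=2, p_0 = 2*1 + 0 = 2, q_0 = 2*0 + 1 = 1.
  i=1: a_1=2, p_1 = 2*2 + 1 = 5, q_1 = 2*1 + 0 = 2.
  i=2: a_2=4, p_2 = 4*5 + 2 = 22, q_2 = 4*2 + 1 = 9.
  i=3: a_3=4, p_3 = 4*22 + 5 = 93, q_3 = 4*9 + 2 = 38.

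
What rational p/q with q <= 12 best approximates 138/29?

Expand x = 138/29 as a continued fraction with the Euclidean algorithm:
  138 = 4*29 + 22, so a_0 = 4.
  29 = 1*22 + 7, so a_1 = 1.
  22 = 3*7 + 1, so a_2 = 3.
  7 = 7*1 + 0, so a_3 = 7.
so x = [4; 1, 3, 7].
Convergents (p_i = a_i*p_{i-1} + p_{i-2}, q_i = a_i*q_{i-1} + q_{i-2} with p_{-2}=0, p_{-1}=1, q_{-2}=1, q_{-1}=0), until the denominator exceeds 12:
  i=0: a_0=4, p_0 = 4*1 + 0 = 4, q_0 = 4*0 + 1 = 1.
  i=1: a_1=1, p_1 = 1*4 + 1 = 5, q_1 = 1*1 + 0 = 1.
  i=2: a_2=3, p_2 = 3*5 + 4 = 19, q_2 = 3*1 + 1 = 4.
  i=3: a_3=7, p_3 = 7*19 + 5 = 138, q_3 = 7*4 + 1 = 29.
q_3 = 29 > 12, so the last convergent with denominator <= 12 is p_2/q_2 = 19/4.
The closest fraction with denominator <= 12 is either p_2/q_2 or the intermediate fraction (k*p_2 + p_1)/(k*q_2 + q_1) with the largest k >= 1 whose denominator stays <= 12; these approach x as k grows, and every other convergent or intermediate fraction in range is farther away.
Largest k: floor((12 - q_1)/q_2) = floor((12 - 1)/4) = 2.
That gives (2*19 + 5)/(2*4 + 1) = 43/9.
Compare the errors: |x - 19/4| = |138*4 - 19*29|/(29*4) = 1/116, and |x - 43/9| = |138*9 - 43*29|/(29*9) = 5/261.
Cross-multiplying, 1*261 = 261 < 580 = 5*116, so 1/116 is smaller: the convergent 19/4 is closer to x than 43/9.

19/4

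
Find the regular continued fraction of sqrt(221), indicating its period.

[14; (1, 6, 2, 6, 1, 28)]

Write x_i = (sqrt(221) + m_i)/d_i with (m_0, d_0) = (0, 1). a_0 = floor(sqrt(221)) = 14, since 14^2 = 196 <= 221 < 225 = 15^2.
Iterate m_{i+1} = d_i*a_i - m_i, d_{i+1} = (221 - m_{i+1}^2)/d_i, a_{i+1} = floor((a_0 + m_{i+1})/d_{i+1}):
  m_1 = 1*14 - 0 = 14, d_1 = (221 - 14^2)/1 = 25/1 = 25, a_1 = floor((14 + 14)/25) = 1.
  m_2 = 25*1 - 14 = 11, d_2 = (221 - 11^2)/25 = 100/25 = 4, a_2 = floor((14 + 11)/4) = 6.
  m_3 = 4*6 - 11 = 13, d_3 = (221 - 13^2)/4 = 52/4 = 13, a_3 = floor((14 + 13)/13) = 2.
  m_4 = 13*2 - 13 = 13, d_4 = (221 - 13^2)/13 = 52/13 = 4, a_4 = floor((14 + 13)/4) = 6.
  m_5 = 4*6 - 13 = 11, d_5 = (221 - 11^2)/4 = 100/4 = 25, a_5 = floor((14 + 11)/25) = 1.
  m_6 = 25*1 - 11 = 14, d_6 = (221 - 14^2)/25 = 25/25 = 1, a_6 = floor((14 + 14)/1) = 28.
  m_7 = 1*28 - 14 = 14, d_7 = (221 - 14^2)/1 = 25/1 = 25: (m_7, d_7) = (m_1, d_1) = (14, 25), so from here the quotients repeat a_1, ..., a_6; the period length is 6.
Hence the expansion of sqrt(221) is a_0 = 14 followed by the repeating block 1, 6, 2, 6, 1, 28 (period 6).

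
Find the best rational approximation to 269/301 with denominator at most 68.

Expand x = 269/301 as a continued fraction with the Euclidean algorithm:
  269 = 0*301 + 269, so a_0 = 0.
  301 = 1*269 + 32, so a_1 = 1.
  269 = 8*32 + 13, so a_2 = 8.
  32 = 2*13 + 6, so a_3 = 2.
  13 = 2*6 + 1, so a_4 = 2.
  6 = 6*1 + 0, so a_5 = 6.
so x = [0; 1, 8, 2, 2, 6].
Convergents (p_i = a_i*p_{i-1} + p_{i-2}, q_i = a_i*q_{i-1} + q_{i-2} with p_{-2}=0, p_{-1}=1, q_{-2}=1, q_{-1}=0), until the denominator exceeds 68:
  i=0: a_0=0, p_0 = 0*1 + 0 = 0, q_0 = 0*0 + 1 = 1.
  i=1: a_1=1, p_1 = 1*0 + 1 = 1, q_1 = 1*1 + 0 = 1.
  i=2: a_2=8, p_2 = 8*1 + 0 = 8, q_2 = 8*1 + 1 = 9.
  i=3: a_3=2, p_3 = 2*8 + 1 = 17, q_3 = 2*9 + 1 = 19.
  i=4: a_4=2, p_4 = 2*17 + 8 = 42, q_4 = 2*19 + 9 = 47.
  i=5: a_5=6, p_5 = 6*42 + 17 = 269, q_5 = 6*47 + 19 = 301.
q_5 = 301 > 68, so the last convergent with denominator <= 68 is p_4/q_4 = 42/47.
The closest fraction with denominator <= 68 is either p_4/q_4 or the intermediate fraction (k*p_4 + p_3)/(k*q_4 + q_3) with the largest k >= 1 whose denominator stays <= 68; these approach x as k grows, and every other convergent or intermediate fraction in range is farther away.
Largest k: floor((68 - q_3)/q_4) = floor((68 - 19)/47) = 1.
That gives (1*42 + 17)/(1*47 + 19) = 59/66.
Compare the errors: |x - 42/47| = |269*47 - 42*301|/(301*47) = 1/14147, and |x - 59/66| = |269*66 - 59*301|/(301*66) = 5/19866.
Cross-multiplying, 1*19866 = 19866 < 70735 = 5*14147, so 1/14147 is smaller: the convergent 42/47 is closer to x than 59/66.

42/47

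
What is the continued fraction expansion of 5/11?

[0; 2, 5]

Run the Euclidean algorithm on 5 and 11; the successive quotients are the partial quotients a_0, a_1, ... (each step inverts the fractional part left over by the previous one):
  5 = 0*11 + 5, so a_0 = 0.
  11 = 2*5 + 1, so a_1 = 2.
  5 = 5*1 + 0, so a_2 = 5.
The remainder reaches 0 after 3 divisions, so the expansion has 3 partial quotients, read off in order.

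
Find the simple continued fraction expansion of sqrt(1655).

Write x_i = (sqrt(1655) + m_i)/d_i with (m_0, d_0) = (0, 1). a_0 = floor(sqrt(1655)) = 40, since 40^2 = 1600 <= 1655 < 1681 = 41^2.
Iterate m_{i+1} = d_i*a_i - m_i, d_{i+1} = (1655 - m_{i+1}^2)/d_i, a_{i+1} = floor((a_0 + m_{i+1})/d_{i+1}):
  m_1 = 1*40 - 0 = 40, d_1 = (1655 - 40^2)/1 = 55/1 = 55, a_1 = floor((40 + 40)/55) = 1.
  m_2 = 55*1 - 40 = 15, d_2 = (1655 - 15^2)/55 = 1430/55 = 26, a_2 = floor((40 + 15)/26) = 2.
  m_3 = 26*2 - 15 = 37, d_3 = (1655 - 37^2)/26 = 286/26 = 11, a_3 = floor((40 + 37)/11) = 7.
  m_4 = 11*7 - 37 = 40, d_4 = (1655 - 40^2)/11 = 55/11 = 5, a_4 = floor((40 + 40)/5) = 16.
  m_5 = 5*16 - 40 = 40, d_5 = (1655 - 40^2)/5 = 55/5 = 11, a_5 = floor((40 + 40)/11) = 7.
  m_6 = 11*7 - 40 = 37, d_6 = (1655 - 37^2)/11 = 286/11 = 26, a_6 = floor((40 + 37)/26) = 2.
  m_7 = 26*2 - 37 = 15, d_7 = (1655 - 15^2)/26 = 1430/26 = 55, a_7 = floor((40 + 15)/55) = 1.
  m_8 = 55*1 - 15 = 40, d_8 = (1655 - 40^2)/55 = 55/55 = 1, a_8 = floor((40 + 40)/1) = 80.
  m_9 = 1*80 - 40 = 40, d_9 = (1655 - 40^2)/1 = 55/1 = 55: (m_9, d_9) = (m_1, d_1) = (40, 55), so from here the quotients repeat a_1, ..., a_8; the period length is 8.
Hence the expansion of sqrt(1655) is a_0 = 40 followed by the repeating block 1, 2, 7, 16, 7, 2, 1, 80 (period 8).

[40; (1, 2, 7, 16, 7, 2, 1, 80)]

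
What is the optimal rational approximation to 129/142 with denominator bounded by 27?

10/11

Expand x = 129/142 as a continued fraction with the Euclidean algorithm:
  129 = 0*142 + 129, so a_0 = 0.
  142 = 1*129 + 13, so a_1 = 1.
  129 = 9*13 + 12, so a_2 = 9.
  13 = 1*12 + 1, so a_3 = 1.
  12 = 12*1 + 0, so a_4 = 12.
so x = [0; 1, 9, 1, 12].
Convergents (p_i = a_i*p_{i-1} + p_{i-2}, q_i = a_i*q_{i-1} + q_{i-2} with p_{-2}=0, p_{-1}=1, q_{-2}=1, q_{-1}=0), until the denominator exceeds 27:
  i=0: a_0=0, p_0 = 0*1 + 0 = 0, q_0 = 0*0 + 1 = 1.
  i=1: a_1=1, p_1 = 1*0 + 1 = 1, q_1 = 1*1 + 0 = 1.
  i=2: a_2=9, p_2 = 9*1 + 0 = 9, q_2 = 9*1 + 1 = 10.
  i=3: a_3=1, p_3 = 1*9 + 1 = 10, q_3 = 1*10 + 1 = 11.
  i=4: a_4=12, p_4 = 12*10 + 9 = 129, q_4 = 12*11 + 10 = 142.
q_4 = 142 > 27, so the last convergent with denominator <= 27 is p_3/q_3 = 10/11.
The closest fraction with denominator <= 27 is either p_3/q_3 or the intermediate fraction (k*p_3 + p_2)/(k*q_3 + q_2) with the largest k >= 1 whose denominator stays <= 27; these approach x as k grows, and every other convergent or intermediate fraction in range is farther away.
Largest k: floor((27 - q_2)/q_3) = floor((27 - 10)/11) = 1.
That gives (1*10 + 9)/(1*11 + 10) = 19/21.
Compare the errors: |x - 10/11| = |129*11 - 10*142|/(142*11) = 1/1562, and |x - 19/21| = |129*21 - 19*142|/(142*21) = 11/2982.
Cross-multiplying, 1*2982 = 2982 < 17182 = 11*1562, so 1/1562 is smaller: the convergent 10/11 is closer to x than 19/21.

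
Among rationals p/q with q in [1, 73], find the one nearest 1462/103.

951/67

Expand x = 1462/103 as a continued fraction with the Euclidean algorithm:
  1462 = 14*103 + 20, so a_0 = 14.
  103 = 5*20 + 3, so a_1 = 5.
  20 = 6*3 + 2, so a_2 = 6.
  3 = 1*2 + 1, so a_3 = 1.
  2 = 2*1 + 0, so a_4 = 2.
so x = [14; 5, 6, 1, 2].
Convergents (p_i = a_i*p_{i-1} + p_{i-2}, q_i = a_i*q_{i-1} + q_{i-2} with p_{-2}=0, p_{-1}=1, q_{-2}=1, q_{-1}=0), until the denominator exceeds 73:
  i=0: a_0=14, p_0 = 14*1 + 0 = 14, q_0 = 14*0 + 1 = 1.
  i=1: a_1=5, p_1 = 5*14 + 1 = 71, q_1 = 5*1 + 0 = 5.
  i=2: a_2=6, p_2 = 6*71 + 14 = 440, q_2 = 6*5 + 1 = 31.
  i=3: a_3=1, p_3 = 1*440 + 71 = 511, q_3 = 1*31 + 5 = 36.
  i=4: a_4=2, p_4 = 2*511 + 440 = 1462, q_4 = 2*36 + 31 = 103.
q_4 = 103 > 73, so the last convergent with denominator <= 73 is p_3/q_3 = 511/36.
The closest fraction with denominator <= 73 is either p_3/q_3 or the intermediate fraction (k*p_3 + p_2)/(k*q_3 + q_2) with the largest k >= 1 whose denominator stays <= 73; these approach x as k grows, and every other convergent or intermediate fraction in range is farther away.
Largest k: floor((73 - q_2)/q_3) = floor((73 - 31)/36) = 1.
That gives (1*511 + 440)/(1*36 + 31) = 951/67.
Compare the errors: |x - 511/36| = |1462*36 - 511*103|/(103*36) = 1/3708, and |x - 951/67| = |1462*67 - 951*103|/(103*67) = 1/6901.
Cross-multiplying, 1*3708 = 3708 < 6901 = 1*6901, so 1/6901 is smaller: the intermediate fraction 951/67 is closer to x than 511/36.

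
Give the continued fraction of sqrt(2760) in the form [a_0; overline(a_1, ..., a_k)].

[52; overline(1, 1, 6, 1, 1, 104)]

Write x_i = (sqrt(2760) + m_i)/d_i with (m_0, d_0) = (0, 1). a_0 = floor(sqrt(2760)) = 52, since 52^2 = 2704 <= 2760 < 2809 = 53^2.
Iterate m_{i+1} = d_i*a_i - m_i, d_{i+1} = (2760 - m_{i+1}^2)/d_i, a_{i+1} = floor((a_0 + m_{i+1})/d_{i+1}):
  m_1 = 1*52 - 0 = 52, d_1 = (2760 - 52^2)/1 = 56/1 = 56, a_1 = floor((52 + 52)/56) = 1.
  m_2 = 56*1 - 52 = 4, d_2 = (2760 - 4^2)/56 = 2744/56 = 49, a_2 = floor((52 + 4)/49) = 1.
  m_3 = 49*1 - 4 = 45, d_3 = (2760 - 45^2)/49 = 735/49 = 15, a_3 = floor((52 + 45)/15) = 6.
  m_4 = 15*6 - 45 = 45, d_4 = (2760 - 45^2)/15 = 735/15 = 49, a_4 = floor((52 + 45)/49) = 1.
  m_5 = 49*1 - 45 = 4, d_5 = (2760 - 4^2)/49 = 2744/49 = 56, a_5 = floor((52 + 4)/56) = 1.
  m_6 = 56*1 - 4 = 52, d_6 = (2760 - 52^2)/56 = 56/56 = 1, a_6 = floor((52 + 52)/1) = 104.
  m_7 = 1*104 - 52 = 52, d_7 = (2760 - 52^2)/1 = 56/1 = 56: (m_7, d_7) = (m_1, d_1) = (52, 56), so from here the quotients repeat a_1, ..., a_6; the period length is 6.
Hence the expansion of sqrt(2760) is a_0 = 52 followed by the repeating block 1, 1, 6, 1, 1, 104 (period 6).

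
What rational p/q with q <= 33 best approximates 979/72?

Expand x = 979/72 as a continued fraction with the Euclidean algorithm:
  979 = 13*72 + 43, so a_0 = 13.
  72 = 1*43 + 29, so a_1 = 1.
  43 = 1*29 + 14, so a_2 = 1.
  29 = 2*14 + 1, so a_3 = 2.
  14 = 14*1 + 0, so a_4 = 14.
so x = [13; 1, 1, 2, 14].
Convergents (p_i = a_i*p_{i-1} + p_{i-2}, q_i = a_i*q_{i-1} + q_{i-2} with p_{-2}=0, p_{-1}=1, q_{-2}=1, q_{-1}=0), until the denominator exceeds 33:
  i=0: a_0=13, p_0 = 13*1 + 0 = 13, q_0 = 13*0 + 1 = 1.
  i=1: a_1=1, p_1 = 1*13 + 1 = 14, q_1 = 1*1 + 0 = 1.
  i=2: a_2=1, p_2 = 1*14 + 13 = 27, q_2 = 1*1 + 1 = 2.
  i=3: a_3=2, p_3 = 2*27 + 14 = 68, q_3 = 2*2 + 1 = 5.
  i=4: a_4=14, p_4 = 14*68 + 27 = 979, q_4 = 14*5 + 2 = 72.
q_4 = 72 > 33, so the last convergent with denominator <= 33 is p_3/q_3 = 68/5.
The closest fraction with denominator <= 33 is either p_3/q_3 or the intermediate fraction (k*p_3 + p_2)/(k*q_3 + q_2) with the largest k >= 1 whose denominator stays <= 33; these approach x as k grows, and every other convergent or intermediate fraction in range is farther away.
Largest k: floor((33 - q_2)/q_3) = floor((33 - 2)/5) = 6.
That gives (6*68 + 27)/(6*5 + 2) = 435/32.
Compare the errors: |x - 68/5| = |979*5 - 68*72|/(72*5) = 1/360, and |x - 435/32| = |979*32 - 435*72|/(72*32) = 8/2304.
Cross-multiplying, 1*2304 = 2304 < 2880 = 8*360, so 1/360 is smaller: the convergent 68/5 is closer to x than 435/32.

68/5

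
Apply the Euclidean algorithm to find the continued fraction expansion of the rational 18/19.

[0; 1, 18]

Run the Euclidean algorithm on 18 and 19; the successive quotients are the partial quotients a_0, a_1, ... (each step inverts the fractional part left over by the previous one):
  18 = 0*19 + 18, so a_0 = 0.
  19 = 1*18 + 1, so a_1 = 1.
  18 = 18*1 + 0, so a_2 = 18.
The remainder reaches 0 after 3 divisions, so the expansion has 3 partial quotients, read off in order.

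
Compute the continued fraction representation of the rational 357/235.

[1; 1, 1, 12, 1, 1, 4]

Run the Euclidean algorithm on 357 and 235; the successive quotients are the partial quotients a_0, a_1, ... (each step inverts the fractional part left over by the previous one):
  357 = 1*235 + 122, so a_0 = 1.
  235 = 1*122 + 113, so a_1 = 1.
  122 = 1*113 + 9, so a_2 = 1.
  113 = 12*9 + 5, so a_3 = 12.
  9 = 1*5 + 4, so a_4 = 1.
  5 = 1*4 + 1, so a_5 = 1.
  4 = 4*1 + 0, so a_6 = 4.
The remainder reaches 0 after 7 divisions, so the expansion has 7 partial quotients, read off in order.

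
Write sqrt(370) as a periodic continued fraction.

[19; (4, 4, 38)]

Write x_i = (sqrt(370) + m_i)/d_i with (m_0, d_0) = (0, 1). a_0 = floor(sqrt(370)) = 19, since 19^2 = 361 <= 370 < 400 = 20^2.
Iterate m_{i+1} = d_i*a_i - m_i, d_{i+1} = (370 - m_{i+1}^2)/d_i, a_{i+1} = floor((a_0 + m_{i+1})/d_{i+1}):
  m_1 = 1*19 - 0 = 19, d_1 = (370 - 19^2)/1 = 9/1 = 9, a_1 = floor((19 + 19)/9) = 4.
  m_2 = 9*4 - 19 = 17, d_2 = (370 - 17^2)/9 = 81/9 = 9, a_2 = floor((19 + 17)/9) = 4.
  m_3 = 9*4 - 17 = 19, d_3 = (370 - 19^2)/9 = 9/9 = 1, a_3 = floor((19 + 19)/1) = 38.
  m_4 = 1*38 - 19 = 19, d_4 = (370 - 19^2)/1 = 9/1 = 9: (m_4, d_4) = (m_1, d_1) = (19, 9), so from here the quotients repeat a_1, ..., a_3; the period length is 3.
Hence the expansion of sqrt(370) is a_0 = 19 followed by the repeating block 4, 4, 38 (period 3).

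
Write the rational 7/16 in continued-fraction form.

[0; 2, 3, 2]

Run the Euclidean algorithm on 7 and 16; the successive quotients are the partial quotients a_0, a_1, ... (each step inverts the fractional part left over by the previous one):
  7 = 0*16 + 7, so a_0 = 0.
  16 = 2*7 + 2, so a_1 = 2.
  7 = 3*2 + 1, so a_2 = 3.
  2 = 2*1 + 0, so a_3 = 2.
The remainder reaches 0 after 4 divisions, so the expansion has 4 partial quotients, read off in order.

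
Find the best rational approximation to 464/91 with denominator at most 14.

Expand x = 464/91 as a continued fraction with the Euclidean algorithm:
  464 = 5*91 + 9, so a_0 = 5.
  91 = 10*9 + 1, so a_1 = 10.
  9 = 9*1 + 0, so a_2 = 9.
so x = [5; 10, 9].
Convergents (p_i = a_i*p_{i-1} + p_{i-2}, q_i = a_i*q_{i-1} + q_{i-2} with p_{-2}=0, p_{-1}=1, q_{-2}=1, q_{-1}=0), until the denominator exceeds 14:
  i=0: a_0=5, p_0 = 5*1 + 0 = 5, q_0 = 5*0 + 1 = 1.
  i=1: a_1=10, p_1 = 10*5 + 1 = 51, q_1 = 10*1 + 0 = 10.
  i=2: a_2=9, p_2 = 9*51 + 5 = 464, q_2 = 9*10 + 1 = 91.
q_2 = 91 > 14, so the last convergent with denominator <= 14 is p_1/q_1 = 51/10.
The closest fraction with denominator <= 14 is either p_1/q_1 or the intermediate fraction (k*p_1 + p_0)/(k*q_1 + q_0) with the largest k >= 1 whose denominator stays <= 14; these approach x as k grows, and every other convergent or intermediate fraction in range is farther away.
Largest k: floor((14 - q_0)/q_1) = floor((14 - 1)/10) = 1.
That gives (1*51 + 5)/(1*10 + 1) = 56/11.
Compare the errors: |x - 51/10| = |464*10 - 51*91|/(91*10) = 1/910, and |x - 56/11| = |464*11 - 56*91|/(91*11) = 8/1001.
Cross-multiplying, 1*1001 = 1001 < 7280 = 8*910, so 1/910 is smaller: the convergent 51/10 is closer to x than 56/11.

51/10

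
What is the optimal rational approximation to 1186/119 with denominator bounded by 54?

299/30

Expand x = 1186/119 as a continued fraction with the Euclidean algorithm:
  1186 = 9*119 + 115, so a_0 = 9.
  119 = 1*115 + 4, so a_1 = 1.
  115 = 28*4 + 3, so a_2 = 28.
  4 = 1*3 + 1, so a_3 = 1.
  3 = 3*1 + 0, so a_4 = 3.
so x = [9; 1, 28, 1, 3].
Convergents (p_i = a_i*p_{i-1} + p_{i-2}, q_i = a_i*q_{i-1} + q_{i-2} with p_{-2}=0, p_{-1}=1, q_{-2}=1, q_{-1}=0), until the denominator exceeds 54:
  i=0: a_0=9, p_0 = 9*1 + 0 = 9, q_0 = 9*0 + 1 = 1.
  i=1: a_1=1, p_1 = 1*9 + 1 = 10, q_1 = 1*1 + 0 = 1.
  i=2: a_2=28, p_2 = 28*10 + 9 = 289, q_2 = 28*1 + 1 = 29.
  i=3: a_3=1, p_3 = 1*289 + 10 = 299, q_3 = 1*29 + 1 = 30.
  i=4: a_4=3, p_4 = 3*299 + 289 = 1186, q_4 = 3*30 + 29 = 119.
q_4 = 119 > 54, so the last convergent with denominator <= 54 is p_3/q_3 = 299/30.
The closest fraction with denominator <= 54 is either p_3/q_3 or the intermediate fraction (k*p_3 + p_2)/(k*q_3 + q_2) with the largest k >= 1 whose denominator stays <= 54; these approach x as k grows, and every other convergent or intermediate fraction in range is farther away.
Largest k: floor((54 - q_2)/q_3) = floor((54 - 29)/30) = 0.
Since k = 0, no intermediate fraction beyond p_3/q_3 has denominator <= 54, so the convergent 299/30 is the closest (its error is |1186*30 - 299*119|/(119*30) = 1/3570).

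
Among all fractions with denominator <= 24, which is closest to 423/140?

Expand x = 423/140 as a continued fraction with the Euclidean algorithm:
  423 = 3*140 + 3, so a_0 = 3.
  140 = 46*3 + 2, so a_1 = 46.
  3 = 1*2 + 1, so a_2 = 1.
  2 = 2*1 + 0, so a_3 = 2.
so x = [3; 46, 1, 2].
Convergents (p_i = a_i*p_{i-1} + p_{i-2}, q_i = a_i*q_{i-1} + q_{i-2} with p_{-2}=0, p_{-1}=1, q_{-2}=1, q_{-1}=0), until the denominator exceeds 24:
  i=0: a_0=3, p_0 = 3*1 + 0 = 3, q_0 = 3*0 + 1 = 1.
  i=1: a_1=46, p_1 = 46*3 + 1 = 139, q_1 = 46*1 + 0 = 46.
q_1 = 46 > 24, so the last convergent with denominator <= 24 is p_0/q_0 = 3/1.
The closest fraction with denominator <= 24 is either p_0/q_0 or the intermediate fraction (k*p_0 + p_{-1})/(k*q_0 + q_{-1}) with the largest k >= 1 whose denominator stays <= 24; these approach x as k grows, and every other convergent or intermediate fraction in range is farther away.
Largest k: floor((24 - q_{-1})/q_0) = floor((24 - 0)/1) = 24 (using the seeds p_{-1} = 1, q_{-1} = 0).
That gives (24*3 + 1)/(24*1 + 0) = 73/24.
Compare the errors: |x - 3/1| = |423*1 - 3*140|/(140*1) = 3/140, and |x - 73/24| = |423*24 - 73*140|/(140*24) = 68/3360.
Cross-multiplying, 68*140 = 9520 < 10080 = 3*3360, so 68/3360 is smaller: the intermediate fraction 73/24 is closer to x than 3/1.

73/24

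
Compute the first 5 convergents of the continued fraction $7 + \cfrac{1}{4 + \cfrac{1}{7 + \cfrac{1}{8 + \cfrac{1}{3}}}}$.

Using the convergent recurrence p_i = a_i*p_{i-1} + p_{i-2}, q_i = a_i*q_{i-1} + q_{i-2} with p_{-2}=0, p_{-1}=1, q_{-2}=1, q_{-1}=0:
  i=0: a_0=7, p_0 = 7*1 + 0 = 7, q_0 = 7*0 + 1 = 1.
  i=1: a_1=4, p_1 = 4*7 + 1 = 29, q_1 = 4*1 + 0 = 4.
  i=2: a_2=7, p_2 = 7*29 + 7 = 210, q_2 = 7*4 + 1 = 29.
  i=3: a_3=8, p_3 = 8*210 + 29 = 1709, q_3 = 8*29 + 4 = 236.
  i=4: a_4=3, p_4 = 3*1709 + 210 = 5337, q_4 = 3*236 + 29 = 737.

7/1, 29/4, 210/29, 1709/236, 5337/737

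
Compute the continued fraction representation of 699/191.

[3; 1, 1, 1, 15, 4]

Run the Euclidean algorithm on 699 and 191; the successive quotients are the partial quotients a_0, a_1, ... (each step inverts the fractional part left over by the previous one):
  699 = 3*191 + 126, so a_0 = 3.
  191 = 1*126 + 65, so a_1 = 1.
  126 = 1*65 + 61, so a_2 = 1.
  65 = 1*61 + 4, so a_3 = 1.
  61 = 15*4 + 1, so a_4 = 15.
  4 = 4*1 + 0, so a_5 = 4.
The remainder reaches 0 after 6 divisions, so the expansion has 6 partial quotients, read off in order.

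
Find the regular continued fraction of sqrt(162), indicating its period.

[12; (1, 2, 1, 2, 12, 2, 1, 2, 1, 24)]

Write x_i = (sqrt(162) + m_i)/d_i with (m_0, d_0) = (0, 1). a_0 = floor(sqrt(162)) = 12, since 12^2 = 144 <= 162 < 169 = 13^2.
Iterate m_{i+1} = d_i*a_i - m_i, d_{i+1} = (162 - m_{i+1}^2)/d_i, a_{i+1} = floor((a_0 + m_{i+1})/d_{i+1}):
  m_1 = 1*12 - 0 = 12, d_1 = (162 - 12^2)/1 = 18/1 = 18, a_1 = floor((12 + 12)/18) = 1.
  m_2 = 18*1 - 12 = 6, d_2 = (162 - 6^2)/18 = 126/18 = 7, a_2 = floor((12 + 6)/7) = 2.
  m_3 = 7*2 - 6 = 8, d_3 = (162 - 8^2)/7 = 98/7 = 14, a_3 = floor((12 + 8)/14) = 1.
  m_4 = 14*1 - 8 = 6, d_4 = (162 - 6^2)/14 = 126/14 = 9, a_4 = floor((12 + 6)/9) = 2.
  m_5 = 9*2 - 6 = 12, d_5 = (162 - 12^2)/9 = 18/9 = 2, a_5 = floor((12 + 12)/2) = 12.
  m_6 = 2*12 - 12 = 12, d_6 = (162 - 12^2)/2 = 18/2 = 9, a_6 = floor((12 + 12)/9) = 2.
  m_7 = 9*2 - 12 = 6, d_7 = (162 - 6^2)/9 = 126/9 = 14, a_7 = floor((12 + 6)/14) = 1.
  m_8 = 14*1 - 6 = 8, d_8 = (162 - 8^2)/14 = 98/14 = 7, a_8 = floor((12 + 8)/7) = 2.
  m_9 = 7*2 - 8 = 6, d_9 = (162 - 6^2)/7 = 126/7 = 18, a_9 = floor((12 + 6)/18) = 1.
  m_10 = 18*1 - 6 = 12, d_10 = (162 - 12^2)/18 = 18/18 = 1, a_10 = floor((12 + 12)/1) = 24.
  m_11 = 1*24 - 12 = 12, d_11 = (162 - 12^2)/1 = 18/1 = 18: (m_11, d_11) = (m_1, d_1) = (12, 18), so from here the quotients repeat a_1, ..., a_10; the period length is 10.
Hence the expansion of sqrt(162) is a_0 = 12 followed by the repeating block 1, 2, 1, 2, 12, 2, 1, 2, 1, 24 (period 10).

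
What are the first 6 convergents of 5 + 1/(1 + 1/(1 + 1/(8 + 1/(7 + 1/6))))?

5/1, 6/1, 11/2, 94/17, 669/121, 4108/743

Using the convergent recurrence p_i = a_i*p_{i-1} + p_{i-2}, q_i = a_i*q_{i-1} + q_{i-2} with p_{-2}=0, p_{-1}=1, q_{-2}=1, q_{-1}=0:
  i=0: a_0=5, p_0 = 5*1 + 0 = 5, q_0 = 5*0 + 1 = 1.
  i=1: a_1=1, p_1 = 1*5 + 1 = 6, q_1 = 1*1 + 0 = 1.
  i=2: a_2=1, p_2 = 1*6 + 5 = 11, q_2 = 1*1 + 1 = 2.
  i=3: a_3=8, p_3 = 8*11 + 6 = 94, q_3 = 8*2 + 1 = 17.
  i=4: a_4=7, p_4 = 7*94 + 11 = 669, q_4 = 7*17 + 2 = 121.
  i=5: a_5=6, p_5 = 6*669 + 94 = 4108, q_5 = 6*121 + 17 = 743.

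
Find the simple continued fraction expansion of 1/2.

Run the Euclidean algorithm on 1 and 2; the successive quotients are the partial quotients a_0, a_1, ... (each step inverts the fractional part left over by the previous one):
  1 = 0*2 + 1, so a_0 = 0.
  2 = 2*1 + 0, so a_1 = 2.
The remainder reaches 0 after 2 divisions, so the expansion has 2 partial quotients, read off in order.

[0; 2]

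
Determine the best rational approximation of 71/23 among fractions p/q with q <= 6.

19/6

Expand x = 71/23 as a continued fraction with the Euclidean algorithm:
  71 = 3*23 + 2, so a_0 = 3.
  23 = 11*2 + 1, so a_1 = 11.
  2 = 2*1 + 0, so a_2 = 2.
so x = [3; 11, 2].
Convergents (p_i = a_i*p_{i-1} + p_{i-2}, q_i = a_i*q_{i-1} + q_{i-2} with p_{-2}=0, p_{-1}=1, q_{-2}=1, q_{-1}=0), until the denominator exceeds 6:
  i=0: a_0=3, p_0 = 3*1 + 0 = 3, q_0 = 3*0 + 1 = 1.
  i=1: a_1=11, p_1 = 11*3 + 1 = 34, q_1 = 11*1 + 0 = 11.
q_1 = 11 > 6, so the last convergent with denominator <= 6 is p_0/q_0 = 3/1.
The closest fraction with denominator <= 6 is either p_0/q_0 or the intermediate fraction (k*p_0 + p_{-1})/(k*q_0 + q_{-1}) with the largest k >= 1 whose denominator stays <= 6; these approach x as k grows, and every other convergent or intermediate fraction in range is farther away.
Largest k: floor((6 - q_{-1})/q_0) = floor((6 - 0)/1) = 6 (using the seeds p_{-1} = 1, q_{-1} = 0).
That gives (6*3 + 1)/(6*1 + 0) = 19/6.
Compare the errors: |x - 3/1| = |71*1 - 3*23|/(23*1) = 2/23, and |x - 19/6| = |71*6 - 19*23|/(23*6) = 11/138.
Cross-multiplying, 11*23 = 253 < 276 = 2*138, so 11/138 is smaller: the intermediate fraction 19/6 is closer to x than 3/1.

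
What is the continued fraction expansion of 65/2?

Run the Euclidean algorithm on 65 and 2; the successive quotients are the partial quotients a_0, a_1, ... (each step inverts the fractional part left over by the previous one):
  65 = 32*2 + 1, so a_0 = 32.
  2 = 2*1 + 0, so a_1 = 2.
The remainder reaches 0 after 2 divisions, so the expansion has 2 partial quotients, read off in order.

[32; 2]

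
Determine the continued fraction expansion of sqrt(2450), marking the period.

[49; (2, 98)]

Write x_i = (sqrt(2450) + m_i)/d_i with (m_0, d_0) = (0, 1). a_0 = floor(sqrt(2450)) = 49, since 49^2 = 2401 <= 2450 < 2500 = 50^2.
Iterate m_{i+1} = d_i*a_i - m_i, d_{i+1} = (2450 - m_{i+1}^2)/d_i, a_{i+1} = floor((a_0 + m_{i+1})/d_{i+1}):
  m_1 = 1*49 - 0 = 49, d_1 = (2450 - 49^2)/1 = 49/1 = 49, a_1 = floor((49 + 49)/49) = 2.
  m_2 = 49*2 - 49 = 49, d_2 = (2450 - 49^2)/49 = 49/49 = 1, a_2 = floor((49 + 49)/1) = 98.
  m_3 = 1*98 - 49 = 49, d_3 = (2450 - 49^2)/1 = 49/1 = 49: (m_3, d_3) = (m_1, d_1) = (49, 49), so from here the quotients repeat a_1, a_2; the period length is 2.
Hence the expansion of sqrt(2450) is a_0 = 49 followed by the repeating block 2, 98 (period 2).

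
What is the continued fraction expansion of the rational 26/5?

Run the Euclidean algorithm on 26 and 5; the successive quotients are the partial quotients a_0, a_1, ... (each step inverts the fractional part left over by the previous one):
  26 = 5*5 + 1, so a_0 = 5.
  5 = 5*1 + 0, so a_1 = 5.
The remainder reaches 0 after 2 divisions, so the expansion has 2 partial quotients, read off in order.

[5; 5]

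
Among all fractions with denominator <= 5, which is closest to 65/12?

Expand x = 65/12 as a continued fraction with the Euclidean algorithm:
  65 = 5*12 + 5, so a_0 = 5.
  12 = 2*5 + 2, so a_1 = 2.
  5 = 2*2 + 1, so a_2 = 2.
  2 = 2*1 + 0, so a_3 = 2.
so x = [5; 2, 2, 2].
Convergents (p_i = a_i*p_{i-1} + p_{i-2}, q_i = a_i*q_{i-1} + q_{i-2} with p_{-2}=0, p_{-1}=1, q_{-2}=1, q_{-1}=0), until the denominator exceeds 5:
  i=0: a_0=5, p_0 = 5*1 + 0 = 5, q_0 = 5*0 + 1 = 1.
  i=1: a_1=2, p_1 = 2*5 + 1 = 11, q_1 = 2*1 + 0 = 2.
  i=2: a_2=2, p_2 = 2*11 + 5 = 27, q_2 = 2*2 + 1 = 5.
  i=3: a_3=2, p_3 = 2*27 + 11 = 65, q_3 = 2*5 + 2 = 12.
q_3 = 12 > 5, so the last convergent with denominator <= 5 is p_2/q_2 = 27/5.
The closest fraction with denominator <= 5 is either p_2/q_2 or the intermediate fraction (k*p_2 + p_1)/(k*q_2 + q_1) with the largest k >= 1 whose denominator stays <= 5; these approach x as k grows, and every other convergent or intermediate fraction in range is farther away.
Largest k: floor((5 - q_1)/q_2) = floor((5 - 2)/5) = 0.
Since k = 0, no intermediate fraction beyond p_2/q_2 has denominator <= 5, so the convergent 27/5 is the closest (its error is |65*5 - 27*12|/(12*5) = 1/60).

27/5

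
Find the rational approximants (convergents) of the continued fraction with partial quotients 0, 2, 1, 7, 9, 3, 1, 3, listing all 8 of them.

Using the convergent recurrence p_i = a_i*p_{i-1} + p_{i-2}, q_i = a_i*q_{i-1} + q_{i-2} with p_{-2}=0, p_{-1}=1, q_{-2}=1, q_{-1}=0:
  i=0: a_0=0, p_0 = 0*1 + 0 = 0, q_0 = 0*0 + 1 = 1.
  i=1: a_1=2, p_1 = 2*0 + 1 = 1, q_1 = 2*1 + 0 = 2.
  i=2: a_2=1, p_2 = 1*1 + 0 = 1, q_2 = 1*2 + 1 = 3.
  i=3: a_3=7, p_3 = 7*1 + 1 = 8, q_3 = 7*3 + 2 = 23.
  i=4: a_4=9, p_4 = 9*8 + 1 = 73, q_4 = 9*23 + 3 = 210.
  i=5: a_5=3, p_5 = 3*73 + 8 = 227, q_5 = 3*210 + 23 = 653.
  i=6: a_6=1, p_6 = 1*227 + 73 = 300, q_6 = 1*653 + 210 = 863.
  i=7: a_7=3, p_7 = 3*300 + 227 = 1127, q_7 = 3*863 + 653 = 3242.

0/1, 1/2, 1/3, 8/23, 73/210, 227/653, 300/863, 1127/3242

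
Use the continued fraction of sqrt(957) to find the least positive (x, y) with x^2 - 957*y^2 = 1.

First expand sqrt(957) as a continued fraction. With x_i = (sqrt(957) + m_i)/d_i and (m_0, d_0) = (0, 1): a_0 = floor(sqrt(957)) = 30, since 30^2 = 900 <= 957 < 961 = 31^2.
Iterate m_{i+1} = d_i*a_i - m_i, d_{i+1} = (957 - m_{i+1}^2)/d_i, a_{i+1} = floor((a_0 + m_{i+1})/d_{i+1}):
  m_1 = 1*30 - 0 = 30, d_1 = (957 - 30^2)/1 = 57/1 = 57, a_1 = floor((30 + 30)/57) = 1.
  m_2 = 57*1 - 30 = 27, d_2 = (957 - 27^2)/57 = 228/57 = 4, a_2 = floor((30 + 27)/4) = 14.
  m_3 = 4*14 - 27 = 29, d_3 = (957 - 29^2)/4 = 116/4 = 29, a_3 = floor((30 + 29)/29) = 2.
  m_4 = 29*2 - 29 = 29, d_4 = (957 - 29^2)/29 = 116/29 = 4, a_4 = floor((30 + 29)/4) = 14.
  m_5 = 4*14 - 29 = 27, d_5 = (957 - 27^2)/4 = 228/4 = 57, a_5 = floor((30 + 27)/57) = 1.
  m_6 = 57*1 - 27 = 30, d_6 = (957 - 30^2)/57 = 57/57 = 1, a_6 = floor((30 + 30)/1) = 60.
  m_7 = 1*60 - 30 = 30, d_7 = (957 - 30^2)/1 = 57/1 = 57: (m_7, d_7) = (m_1, d_1) = (30, 57), so from here the quotients repeat a_1, ..., a_6; the period length is 6.
So sqrt(957) = [30; (1, 14, 2, 14, 1, 60)] with period length k = 6.
k is even, so the fundamental solution of x^2 - 957y^2 = 1 is (p_{k-1}, q_{k-1}) = (p_5, q_5); compute convergents through index 5.
Convergents (p_i = a_i*p_{i-1} + p_{i-2}, q_i = a_i*q_{i-1} + q_{i-2} with p_{-2}=0, p_{-1}=1, q_{-2}=1, q_{-1}=0):
  i=0: a_0=30, p_0 = 30*1 + 0 = 30, q_0 = 30*0 + 1 = 1.
  i=1: a_1=1, p_1 = 1*30 + 1 = 31, q_1 = 1*1 + 0 = 1.
  i=2: a_2=14, p_2 = 14*31 + 30 = 464, q_2 = 14*1 + 1 = 15.
  i=3: a_3=2, p_3 = 2*464 + 31 = 959, q_3 = 2*15 + 1 = 31.
  i=4: a_4=14, p_4 = 14*959 + 464 = 13890, q_4 = 14*31 + 15 = 449.
  i=5: a_5=1, p_5 = 1*13890 + 959 = 14849, q_5 = 1*449 + 31 = 480.
Check: 14849^2 - 957*480^2 = 220492801 - 220492800 = 1, so (x, y) = (14849, 480) solves the equation, and by the theorem it is the least positive solution.

(x, y) = (14849, 480)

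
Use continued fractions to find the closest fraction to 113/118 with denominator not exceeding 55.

Expand x = 113/118 as a continued fraction with the Euclidean algorithm:
  113 = 0*118 + 113, so a_0 = 0.
  118 = 1*113 + 5, so a_1 = 1.
  113 = 22*5 + 3, so a_2 = 22.
  5 = 1*3 + 2, so a_3 = 1.
  3 = 1*2 + 1, so a_4 = 1.
  2 = 2*1 + 0, so a_5 = 2.
so x = [0; 1, 22, 1, 1, 2].
Convergents (p_i = a_i*p_{i-1} + p_{i-2}, q_i = a_i*q_{i-1} + q_{i-2} with p_{-2}=0, p_{-1}=1, q_{-2}=1, q_{-1}=0), until the denominator exceeds 55:
  i=0: a_0=0, p_0 = 0*1 + 0 = 0, q_0 = 0*0 + 1 = 1.
  i=1: a_1=1, p_1 = 1*0 + 1 = 1, q_1 = 1*1 + 0 = 1.
  i=2: a_2=22, p_2 = 22*1 + 0 = 22, q_2 = 22*1 + 1 = 23.
  i=3: a_3=1, p_3 = 1*22 + 1 = 23, q_3 = 1*23 + 1 = 24.
  i=4: a_4=1, p_4 = 1*23 + 22 = 45, q_4 = 1*24 + 23 = 47.
  i=5: a_5=2, p_5 = 2*45 + 23 = 113, q_5 = 2*47 + 24 = 118.
q_5 = 118 > 55, so the last convergent with denominator <= 55 is p_4/q_4 = 45/47.
The closest fraction with denominator <= 55 is either p_4/q_4 or the intermediate fraction (k*p_4 + p_3)/(k*q_4 + q_3) with the largest k >= 1 whose denominator stays <= 55; these approach x as k grows, and every other convergent or intermediate fraction in range is farther away.
Largest k: floor((55 - q_3)/q_4) = floor((55 - 24)/47) = 0.
Since k = 0, no intermediate fraction beyond p_4/q_4 has denominator <= 55, so the convergent 45/47 is the closest (its error is |113*47 - 45*118|/(118*47) = 1/5546).

45/47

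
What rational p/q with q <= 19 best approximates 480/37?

Expand x = 480/37 as a continued fraction with the Euclidean algorithm:
  480 = 12*37 + 36, so a_0 = 12.
  37 = 1*36 + 1, so a_1 = 1.
  36 = 36*1 + 0, so a_2 = 36.
so x = [12; 1, 36].
Convergents (p_i = a_i*p_{i-1} + p_{i-2}, q_i = a_i*q_{i-1} + q_{i-2} with p_{-2}=0, p_{-1}=1, q_{-2}=1, q_{-1}=0), until the denominator exceeds 19:
  i=0: a_0=12, p_0 = 12*1 + 0 = 12, q_0 = 12*0 + 1 = 1.
  i=1: a_1=1, p_1 = 1*12 + 1 = 13, q_1 = 1*1 + 0 = 1.
  i=2: a_2=36, p_2 = 36*13 + 12 = 480, q_2 = 36*1 + 1 = 37.
q_2 = 37 > 19, so the last convergent with denominator <= 19 is p_1/q_1 = 13/1.
The closest fraction with denominator <= 19 is either p_1/q_1 or the intermediate fraction (k*p_1 + p_0)/(k*q_1 + q_0) with the largest k >= 1 whose denominator stays <= 19; these approach x as k grows, and every other convergent or intermediate fraction in range is farther away.
Largest k: floor((19 - q_0)/q_1) = floor((19 - 1)/1) = 18.
That gives (18*13 + 12)/(18*1 + 1) = 246/19.
Compare the errors: |x - 13/1| = |480*1 - 13*37|/(37*1) = 1/37, and |x - 246/19| = |480*19 - 246*37|/(37*19) = 18/703.
Cross-multiplying, 18*37 = 666 < 703 = 1*703, so 18/703 is smaller: the intermediate fraction 246/19 is closer to x than 13/1.

246/19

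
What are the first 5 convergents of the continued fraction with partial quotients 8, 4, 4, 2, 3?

Using the convergent recurrence p_i = a_i*p_{i-1} + p_{i-2}, q_i = a_i*q_{i-1} + q_{i-2} with p_{-2}=0, p_{-1}=1, q_{-2}=1, q_{-1}=0:
  i=0: a_0=8, p_0 = 8*1 + 0 = 8, q_0 = 8*0 + 1 = 1.
  i=1: a_1=4, p_1 = 4*8 + 1 = 33, q_1 = 4*1 + 0 = 4.
  i=2: a_2=4, p_2 = 4*33 + 8 = 140, q_2 = 4*4 + 1 = 17.
  i=3: a_3=2, p_3 = 2*140 + 33 = 313, q_3 = 2*17 + 4 = 38.
  i=4: a_4=3, p_4 = 3*313 + 140 = 1079, q_4 = 3*38 + 17 = 131.

8/1, 33/4, 140/17, 313/38, 1079/131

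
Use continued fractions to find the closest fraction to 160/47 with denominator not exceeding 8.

Expand x = 160/47 as a continued fraction with the Euclidean algorithm:
  160 = 3*47 + 19, so a_0 = 3.
  47 = 2*19 + 9, so a_1 = 2.
  19 = 2*9 + 1, so a_2 = 2.
  9 = 9*1 + 0, so a_3 = 9.
so x = [3; 2, 2, 9].
Convergents (p_i = a_i*p_{i-1} + p_{i-2}, q_i = a_i*q_{i-1} + q_{i-2} with p_{-2}=0, p_{-1}=1, q_{-2}=1, q_{-1}=0), until the denominator exceeds 8:
  i=0: a_0=3, p_0 = 3*1 + 0 = 3, q_0 = 3*0 + 1 = 1.
  i=1: a_1=2, p_1 = 2*3 + 1 = 7, q_1 = 2*1 + 0 = 2.
  i=2: a_2=2, p_2 = 2*7 + 3 = 17, q_2 = 2*2 + 1 = 5.
  i=3: a_3=9, p_3 = 9*17 + 7 = 160, q_3 = 9*5 + 2 = 47.
q_3 = 47 > 8, so the last convergent with denominator <= 8 is p_2/q_2 = 17/5.
The closest fraction with denominator <= 8 is either p_2/q_2 or the intermediate fraction (k*p_2 + p_1)/(k*q_2 + q_1) with the largest k >= 1 whose denominator stays <= 8; these approach x as k grows, and every other convergent or intermediate fraction in range is farther away.
Largest k: floor((8 - q_1)/q_2) = floor((8 - 2)/5) = 1.
That gives (1*17 + 7)/(1*5 + 2) = 24/7.
Compare the errors: |x - 17/5| = |160*5 - 17*47|/(47*5) = 1/235, and |x - 24/7| = |160*7 - 24*47|/(47*7) = 8/329.
Cross-multiplying, 1*329 = 329 < 1880 = 8*235, so 1/235 is smaller: the convergent 17/5 is closer to x than 24/7.

17/5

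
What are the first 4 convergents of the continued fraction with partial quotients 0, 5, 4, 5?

0/1, 1/5, 4/21, 21/110

Using the convergent recurrence p_i = a_i*p_{i-1} + p_{i-2}, q_i = a_i*q_{i-1} + q_{i-2} with p_{-2}=0, p_{-1}=1, q_{-2}=1, q_{-1}=0:
  i=0: a_0=0, p_0 = 0*1 + 0 = 0, q_0 = 0*0 + 1 = 1.
  i=1: a_1=5, p_1 = 5*0 + 1 = 1, q_1 = 5*1 + 0 = 5.
  i=2: a_2=4, p_2 = 4*1 + 0 = 4, q_2 = 4*5 + 1 = 21.
  i=3: a_3=5, p_3 = 5*4 + 1 = 21, q_3 = 5*21 + 5 = 110.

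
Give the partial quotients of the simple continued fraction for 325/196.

[1; 1, 1, 1, 12, 2, 2]

Run the Euclidean algorithm on 325 and 196; the successive quotients are the partial quotients a_0, a_1, ... (each step inverts the fractional part left over by the previous one):
  325 = 1*196 + 129, so a_0 = 1.
  196 = 1*129 + 67, so a_1 = 1.
  129 = 1*67 + 62, so a_2 = 1.
  67 = 1*62 + 5, so a_3 = 1.
  62 = 12*5 + 2, so a_4 = 12.
  5 = 2*2 + 1, so a_5 = 2.
  2 = 2*1 + 0, so a_6 = 2.
The remainder reaches 0 after 7 divisions, so the expansion has 7 partial quotients, read off in order.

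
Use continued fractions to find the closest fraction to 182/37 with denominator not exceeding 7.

Expand x = 182/37 as a continued fraction with the Euclidean algorithm:
  182 = 4*37 + 34, so a_0 = 4.
  37 = 1*34 + 3, so a_1 = 1.
  34 = 11*3 + 1, so a_2 = 11.
  3 = 3*1 + 0, so a_3 = 3.
so x = [4; 1, 11, 3].
Convergents (p_i = a_i*p_{i-1} + p_{i-2}, q_i = a_i*q_{i-1} + q_{i-2} with p_{-2}=0, p_{-1}=1, q_{-2}=1, q_{-1}=0), until the denominator exceeds 7:
  i=0: a_0=4, p_0 = 4*1 + 0 = 4, q_0 = 4*0 + 1 = 1.
  i=1: a_1=1, p_1 = 1*4 + 1 = 5, q_1 = 1*1 + 0 = 1.
  i=2: a_2=11, p_2 = 11*5 + 4 = 59, q_2 = 11*1 + 1 = 12.
q_2 = 12 > 7, so the last convergent with denominator <= 7 is p_1/q_1 = 5/1.
The closest fraction with denominator <= 7 is either p_1/q_1 or the intermediate fraction (k*p_1 + p_0)/(k*q_1 + q_0) with the largest k >= 1 whose denominator stays <= 7; these approach x as k grows, and every other convergent or intermediate fraction in range is farther away.
Largest k: floor((7 - q_0)/q_1) = floor((7 - 1)/1) = 6.
That gives (6*5 + 4)/(6*1 + 1) = 34/7.
Compare the errors: |x - 5/1| = |182*1 - 5*37|/(37*1) = 3/37, and |x - 34/7| = |182*7 - 34*37|/(37*7) = 16/259.
Cross-multiplying, 16*37 = 592 < 777 = 3*259, so 16/259 is smaller: the intermediate fraction 34/7 is closer to x than 5/1.

34/7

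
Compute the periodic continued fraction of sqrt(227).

Write x_i = (sqrt(227) + m_i)/d_i with (m_0, d_0) = (0, 1). a_0 = floor(sqrt(227)) = 15, since 15^2 = 225 <= 227 < 256 = 16^2.
Iterate m_{i+1} = d_i*a_i - m_i, d_{i+1} = (227 - m_{i+1}^2)/d_i, a_{i+1} = floor((a_0 + m_{i+1})/d_{i+1}):
  m_1 = 1*15 - 0 = 15, d_1 = (227 - 15^2)/1 = 2/1 = 2, a_1 = floor((15 + 15)/2) = 15.
  m_2 = 2*15 - 15 = 15, d_2 = (227 - 15^2)/2 = 2/2 = 1, a_2 = floor((15 + 15)/1) = 30.
  m_3 = 1*30 - 15 = 15, d_3 = (227 - 15^2)/1 = 2/1 = 2: (m_3, d_3) = (m_1, d_1) = (15, 2), so from here the quotients repeat a_1, a_2; the period length is 2.
Hence the expansion of sqrt(227) is a_0 = 15 followed by the repeating block 15, 30 (period 2).

[15; (15, 30)]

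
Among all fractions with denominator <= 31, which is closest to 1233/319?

Expand x = 1233/319 as a continued fraction with the Euclidean algorithm:
  1233 = 3*319 + 276, so a_0 = 3.
  319 = 1*276 + 43, so a_1 = 1.
  276 = 6*43 + 18, so a_2 = 6.
  43 = 2*18 + 7, so a_3 = 2.
  18 = 2*7 + 4, so a_4 = 2.
  7 = 1*4 + 3, so a_5 = 1.
  4 = 1*3 + 1, so a_6 = 1.
  3 = 3*1 + 0, so a_7 = 3.
so x = [3; 1, 6, 2, 2, 1, 1, 3].
Convergents (p_i = a_i*p_{i-1} + p_{i-2}, q_i = a_i*q_{i-1} + q_{i-2} with p_{-2}=0, p_{-1}=1, q_{-2}=1, q_{-1}=0), until the denominator exceeds 31:
  i=0: a_0=3, p_0 = 3*1 + 0 = 3, q_0 = 3*0 + 1 = 1.
  i=1: a_1=1, p_1 = 1*3 + 1 = 4, q_1 = 1*1 + 0 = 1.
  i=2: a_2=6, p_2 = 6*4 + 3 = 27, q_2 = 6*1 + 1 = 7.
  i=3: a_3=2, p_3 = 2*27 + 4 = 58, q_3 = 2*7 + 1 = 15.
  i=4: a_4=2, p_4 = 2*58 + 27 = 143, q_4 = 2*15 + 7 = 37.
q_4 = 37 > 31, so the last convergent with denominator <= 31 is p_3/q_3 = 58/15.
The closest fraction with denominator <= 31 is either p_3/q_3 or the intermediate fraction (k*p_3 + p_2)/(k*q_3 + q_2) with the largest k >= 1 whose denominator stays <= 31; these approach x as k grows, and every other convergent or intermediate fraction in range is farther away.
Largest k: floor((31 - q_2)/q_3) = floor((31 - 7)/15) = 1.
That gives (1*58 + 27)/(1*15 + 7) = 85/22.
Compare the errors: |x - 58/15| = |1233*15 - 58*319|/(319*15) = 7/4785, and |x - 85/22| = |1233*22 - 85*319|/(319*22) = 11/7018.
Cross-multiplying, 7*7018 = 49126 < 52635 = 11*4785, so 7/4785 is smaller: the convergent 58/15 is closer to x than 85/22.

58/15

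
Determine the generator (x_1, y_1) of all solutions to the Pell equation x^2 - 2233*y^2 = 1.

First expand sqrt(2233) as a continued fraction. With x_i = (sqrt(2233) + m_i)/d_i and (m_0, d_0) = (0, 1): a_0 = floor(sqrt(2233)) = 47, since 47^2 = 2209 <= 2233 < 2304 = 48^2.
Iterate m_{i+1} = d_i*a_i - m_i, d_{i+1} = (2233 - m_{i+1}^2)/d_i, a_{i+1} = floor((a_0 + m_{i+1})/d_{i+1}):
  m_1 = 1*47 - 0 = 47, d_1 = (2233 - 47^2)/1 = 24/1 = 24, a_1 = floor((47 + 47)/24) = 3.
  m_2 = 24*3 - 47 = 25, d_2 = (2233 - 25^2)/24 = 1608/24 = 67, a_2 = floor((47 + 25)/67) = 1.
  m_3 = 67*1 - 25 = 42, d_3 = (2233 - 42^2)/67 = 469/67 = 7, a_3 = floor((47 + 42)/7) = 12.
  m_4 = 7*12 - 42 = 42, d_4 = (2233 - 42^2)/7 = 469/7 = 67, a_4 = floor((47 + 42)/67) = 1.
  m_5 = 67*1 - 42 = 25, d_5 = (2233 - 25^2)/67 = 1608/67 = 24, a_5 = floor((47 + 25)/24) = 3.
  m_6 = 24*3 - 25 = 47, d_6 = (2233 - 47^2)/24 = 24/24 = 1, a_6 = floor((47 + 47)/1) = 94.
  m_7 = 1*94 - 47 = 47, d_7 = (2233 - 47^2)/1 = 24/1 = 24: (m_7, d_7) = (m_1, d_1) = (47, 24), so from here the quotients repeat a_1, ..., a_6; the period length is 6.
So sqrt(2233) = [47; (3, 1, 12, 1, 3, 94)] with period length k = 6.
k is even, so the fundamental solution of x^2 - 2233y^2 = 1 is (p_{k-1}, q_{k-1}) = (p_5, q_5); compute convergents through index 5.
Convergents (p_i = a_i*p_{i-1} + p_{i-2}, q_i = a_i*q_{i-1} + q_{i-2} with p_{-2}=0, p_{-1}=1, q_{-2}=1, q_{-1}=0):
  i=0: a_0=47, p_0 = 47*1 + 0 = 47, q_0 = 47*0 + 1 = 1.
  i=1: a_1=3, p_1 = 3*47 + 1 = 142, q_1 = 3*1 + 0 = 3.
  i=2: a_2=1, p_2 = 1*142 + 47 = 189, q_2 = 1*3 + 1 = 4.
  i=3: a_3=12, p_3 = 12*189 + 142 = 2410, q_3 = 12*4 + 3 = 51.
  i=4: a_4=1, p_4 = 1*2410 + 189 = 2599, q_4 = 1*51 + 4 = 55.
  i=5: a_5=3, p_5 = 3*2599 + 2410 = 10207, q_5 = 3*55 + 51 = 216.
Check: 10207^2 - 2233*216^2 = 104182849 - 104182848 = 1, so (x, y) = (10207, 216) solves the equation, and by the theorem it is the least positive solution.

(x, y) = (10207, 216)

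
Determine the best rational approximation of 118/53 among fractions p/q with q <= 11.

20/9

Expand x = 118/53 as a continued fraction with the Euclidean algorithm:
  118 = 2*53 + 12, so a_0 = 2.
  53 = 4*12 + 5, so a_1 = 4.
  12 = 2*5 + 2, so a_2 = 2.
  5 = 2*2 + 1, so a_3 = 2.
  2 = 2*1 + 0, so a_4 = 2.
so x = [2; 4, 2, 2, 2].
Convergents (p_i = a_i*p_{i-1} + p_{i-2}, q_i = a_i*q_{i-1} + q_{i-2} with p_{-2}=0, p_{-1}=1, q_{-2}=1, q_{-1}=0), until the denominator exceeds 11:
  i=0: a_0=2, p_0 = 2*1 + 0 = 2, q_0 = 2*0 + 1 = 1.
  i=1: a_1=4, p_1 = 4*2 + 1 = 9, q_1 = 4*1 + 0 = 4.
  i=2: a_2=2, p_2 = 2*9 + 2 = 20, q_2 = 2*4 + 1 = 9.
  i=3: a_3=2, p_3 = 2*20 + 9 = 49, q_3 = 2*9 + 4 = 22.
q_3 = 22 > 11, so the last convergent with denominator <= 11 is p_2/q_2 = 20/9.
The closest fraction with denominator <= 11 is either p_2/q_2 or the intermediate fraction (k*p_2 + p_1)/(k*q_2 + q_1) with the largest k >= 1 whose denominator stays <= 11; these approach x as k grows, and every other convergent or intermediate fraction in range is farther away.
Largest k: floor((11 - q_1)/q_2) = floor((11 - 4)/9) = 0.
Since k = 0, no intermediate fraction beyond p_2/q_2 has denominator <= 11, so the convergent 20/9 is the closest (its error is |118*9 - 20*53|/(53*9) = 2/477).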